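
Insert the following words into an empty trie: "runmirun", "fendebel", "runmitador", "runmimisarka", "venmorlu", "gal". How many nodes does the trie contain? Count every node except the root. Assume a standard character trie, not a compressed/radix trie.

Trie structure (* marks end of a word):
(root)
├─ f
│  └─ e
│     └─ n
│        └─ d
│           └─ e
│              └─ b
│                 └─ e
│                    └─ l *
├─ g
│  └─ a
│     └─ l *
├─ r
│  └─ u
│     └─ n
│        └─ m
│           └─ i
│              ├─ m
│              │  └─ i
│              │     └─ s
│              │        └─ a
│              │           └─ r
│              │              └─ k
│              │                 └─ a *
│              ├─ r
│              │  └─ u
│              │     └─ n *
│              └─ t
│                 └─ a
│                    └─ d
│                       └─ o
│                          └─ r *
└─ v
   └─ e
      └─ n
         └─ m
            └─ o
               └─ r
                  └─ l
                     └─ u *
Counting every labelled node above: 39.

39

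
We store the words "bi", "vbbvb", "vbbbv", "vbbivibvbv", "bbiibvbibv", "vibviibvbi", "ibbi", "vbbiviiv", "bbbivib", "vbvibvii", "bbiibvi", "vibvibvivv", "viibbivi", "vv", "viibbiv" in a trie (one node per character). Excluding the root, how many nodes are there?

64

Insert word by word; a character creates a node only if that edge doesn't already exist:
  "bi" → 2 new (b, i)
  "vbbvb" → 5 new (v, b, b, v, b)
  "vbbbv" → prefix "vbb" already present; 2 new (b, v)
  "vbbivibvbv" → prefix "vbb" already present; 7 new (i, v, i, b, v, b, v)
  "bbiibvbibv" → prefix "b" already present; 9 new (b, i, i, b, v, b, i, b, v)
  "vibviibvbi" → prefix "v" already present; 9 new (i, b, v, i, i, b, v, b, i)
  "ibbi" → 4 new (i, b, b, i)
  "vbbiviiv" → prefix "vbbivi" already present; 2 new (i, v)
  "bbbivib" → prefix "bb" already present; 5 new (b, i, v, i, b)
  "vbvibvii" → prefix "vb" already present; 6 new (v, i, b, v, i, i)
  "bbiibvi" → prefix "bbiibv" already present; 1 new (i)
  "vibvibvivv" → prefix "vibvi" already present; 5 new (b, v, i, v, v)
  "viibbivi" → prefix "vi" already present; 6 new (i, b, b, i, v, i)
  "vv" → prefix "v" already present; 1 new (v)
  "viibbiv" → prefix "viibbiv" already present; 0 new (none)
Total nodes = 2 + 5 + 2 + 7 + 9 + 9 + 4 + 2 + 5 + 6 + 1 + 5 + 6 + 1 + 0 = 64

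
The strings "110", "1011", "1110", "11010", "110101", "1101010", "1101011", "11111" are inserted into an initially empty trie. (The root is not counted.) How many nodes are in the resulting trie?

Trace insertions, counting only characters that open a new branch:
  "110" → 3 new (1, 1, 0)
  "1011" → prefix "1" already present; 3 new (0, 1, 1)
  "1110" → prefix "11" already present; 2 new (1, 0)
  "11010" → prefix "110" already present; 2 new (1, 0)
  "110101" → prefix "11010" already present; 1 new (1)
  "1101010" → prefix "110101" already present; 1 new (0)
  "1101011" → prefix "110101" already present; 1 new (1)
  "11111" → prefix "111" already present; 2 new (1, 1)
Total nodes = 3 + 3 + 2 + 2 + 1 + 1 + 1 + 2 = 15

15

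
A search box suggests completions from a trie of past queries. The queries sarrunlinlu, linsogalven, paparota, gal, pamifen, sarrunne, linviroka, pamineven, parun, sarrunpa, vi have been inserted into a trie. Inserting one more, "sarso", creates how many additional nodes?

The longest prefix of "sarso" already in the trie is "sar" (length 3).
Each of the 2 remaining characters creates one node.

2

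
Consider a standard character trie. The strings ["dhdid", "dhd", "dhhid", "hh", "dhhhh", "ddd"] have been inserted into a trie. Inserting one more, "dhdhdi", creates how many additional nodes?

3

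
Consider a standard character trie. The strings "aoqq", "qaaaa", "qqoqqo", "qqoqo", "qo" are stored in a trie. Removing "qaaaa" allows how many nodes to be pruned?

4

After clearing the end-marker at "qaaaa", prune upward until reaching a node still needed by another word.
The suffix "aaaa" (4 nodes) is used only by "qaaaa"; the node for "q" still has the child "q", so pruning stops there.
Nodes removed: 4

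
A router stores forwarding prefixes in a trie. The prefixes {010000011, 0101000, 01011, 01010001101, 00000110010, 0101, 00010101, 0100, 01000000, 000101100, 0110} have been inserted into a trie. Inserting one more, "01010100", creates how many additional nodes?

Walking "01010100" from the root, the first 5 characters ("01010") follow existing edges; "1" is the first miss.
So 8 − 5 = 3 new nodes.

3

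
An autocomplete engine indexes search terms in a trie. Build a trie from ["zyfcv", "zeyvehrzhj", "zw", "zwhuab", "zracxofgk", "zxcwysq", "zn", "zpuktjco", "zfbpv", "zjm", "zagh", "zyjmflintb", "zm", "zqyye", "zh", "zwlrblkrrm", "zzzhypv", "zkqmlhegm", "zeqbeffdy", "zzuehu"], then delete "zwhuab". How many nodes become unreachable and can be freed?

4

Walk "zwhuab" from the leaf back toward the root, removing each node that no remaining word uses.
The suffix "huab" (4 nodes) is used only by "zwhuab"; the node for "zw" still has the child "l", so pruning stops there.
Nodes removed: 4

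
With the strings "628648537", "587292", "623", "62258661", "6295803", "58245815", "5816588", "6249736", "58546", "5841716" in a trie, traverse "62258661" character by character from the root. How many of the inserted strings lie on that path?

Traverse "62258661" character by character; count nodes along the way that are marked as word ends.
Prefixes of the query that are stored words: "62258661"
Count: 1

1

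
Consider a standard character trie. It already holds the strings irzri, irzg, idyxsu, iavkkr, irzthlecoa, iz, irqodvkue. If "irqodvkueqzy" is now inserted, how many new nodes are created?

"irqodvkue" is already a path in the trie; the remaining "qzy" must be added.
So 12 − 9 = 3 new nodes.

3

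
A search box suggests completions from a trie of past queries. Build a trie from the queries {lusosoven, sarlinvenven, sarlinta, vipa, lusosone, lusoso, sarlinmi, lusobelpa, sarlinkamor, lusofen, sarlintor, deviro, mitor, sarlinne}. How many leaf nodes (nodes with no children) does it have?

13

Leaves are exactly the stored words that no other stored word extends.
Those words: "deviro", "lusobelpa", "lusofen", "lusosone", "lusosoven", "mitor", "sarlinkamor", "sarlinmi", "sarlinne", "sarlinta", "sarlintor", "sarlinvenven", "vipa"
Leaf count: 13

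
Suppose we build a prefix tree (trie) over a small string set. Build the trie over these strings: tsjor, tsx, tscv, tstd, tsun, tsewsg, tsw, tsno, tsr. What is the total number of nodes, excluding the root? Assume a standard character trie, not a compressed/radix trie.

20

For each word, the new-node count is its length minus the longest prefix already in the trie:
  "tsjor" → 5 new (t, s, j, o, r)
  "tsx" → prefix "ts" already present; 1 new (x)
  "tscv" → prefix "ts" already present; 2 new (c, v)
  "tstd" → prefix "ts" already present; 2 new (t, d)
  "tsun" → prefix "ts" already present; 2 new (u, n)
  "tsewsg" → prefix "ts" already present; 4 new (e, w, s, g)
  "tsw" → prefix "ts" already present; 1 new (w)
  "tsno" → prefix "ts" already present; 2 new (n, o)
  "tsr" → prefix "ts" already present; 1 new (r)
Total nodes = 5 + 1 + 2 + 2 + 2 + 4 + 1 + 2 + 1 = 20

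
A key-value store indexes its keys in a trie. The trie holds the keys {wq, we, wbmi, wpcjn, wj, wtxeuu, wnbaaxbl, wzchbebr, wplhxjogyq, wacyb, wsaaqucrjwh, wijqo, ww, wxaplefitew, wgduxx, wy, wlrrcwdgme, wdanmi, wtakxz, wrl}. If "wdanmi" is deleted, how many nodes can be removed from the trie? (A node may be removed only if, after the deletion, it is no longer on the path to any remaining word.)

5

After clearing the end-marker at "wdanmi", prune upward until reaching a node still needed by another word.
The suffix "danmi" (5 nodes) is used only by "wdanmi"; the node for "w" still has the child "q", so pruning stops there.
Nodes removed: 5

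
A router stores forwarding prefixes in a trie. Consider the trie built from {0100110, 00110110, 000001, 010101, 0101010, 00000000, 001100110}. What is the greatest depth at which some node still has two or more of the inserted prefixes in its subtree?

Look for the deepest trie node that still has at least two words in its subtree.
e.g. "010101" and "0101010" share the prefix "010101" of length 6; no pair shares a longer one.
Longest shared-prefix length: 6

6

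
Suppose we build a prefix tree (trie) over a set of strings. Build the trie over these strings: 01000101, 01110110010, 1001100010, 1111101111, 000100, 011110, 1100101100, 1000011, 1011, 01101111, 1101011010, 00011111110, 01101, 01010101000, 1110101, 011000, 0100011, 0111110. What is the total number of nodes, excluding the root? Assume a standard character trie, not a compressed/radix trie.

Trace insertions, counting only characters that open a new branch:
  "01000101" → 8 new (0, 1, 0, 0, 0, 1, 0, 1)
  "01110110010" → prefix "01" already present; 9 new (1, 1, 0, 1, 1, 0, 0, 1, 0)
  "1001100010" → 10 new (1, 0, 0, 1, 1, 0, 0, 0, 1, 0)
  "1111101111" → prefix "1" already present; 9 new (1, 1, 1, 1, 0, 1, 1, 1, 1)
  "000100" → prefix "0" already present; 5 new (0, 0, 1, 0, 0)
  "011110" → prefix "0111" already present; 2 new (1, 0)
  "1100101100" → prefix "11" already present; 8 new (0, 0, 1, 0, 1, 1, 0, 0)
  "1000011" → prefix "100" already present; 4 new (0, 0, 1, 1)
  "1011" → prefix "10" already present; 2 new (1, 1)
  "01101111" → prefix "011" already present; 5 new (0, 1, 1, 1, 1)
  "1101011010" → prefix "110" already present; 7 new (1, 0, 1, 1, 0, 1, 0)
  "00011111110" → prefix "0001" already present; 7 new (1, 1, 1, 1, 1, 1, 0)
  "01101" → prefix "01101" already present; 0 new (none)
  "01010101000" → prefix "010" already present; 8 new (1, 0, 1, 0, 1, 0, 0, 0)
  "1110101" → prefix "111" already present; 4 new (0, 1, 0, 1)
  "011000" → prefix "0110" already present; 2 new (0, 0)
  "0100011" → prefix "010001" already present; 1 new (1)
  "0111110" → prefix "01111" already present; 2 new (1, 0)
Total nodes = 8 + 9 + 10 + 9 + 5 + 2 + 8 + 4 + 2 + 5 + 7 + 7 + 0 + 8 + 4 + 2 + 1 + 2 = 93

93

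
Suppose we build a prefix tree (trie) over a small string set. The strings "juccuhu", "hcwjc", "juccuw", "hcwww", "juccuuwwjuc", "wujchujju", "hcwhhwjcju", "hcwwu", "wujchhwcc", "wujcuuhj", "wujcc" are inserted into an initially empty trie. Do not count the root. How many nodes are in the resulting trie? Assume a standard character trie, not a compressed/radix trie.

47

Count nodes per top-level branch (shared prefixes stored once):
  'h'-branch (hcwhhwjcju, hcwjc, hcwwu, hcwww): 15 nodes
  'j'-branch (juccuhu, juccuuwwjuc, juccuw): 14 nodes
  'w'-branch (wujcc, wujchhwcc, wujchujju, wujcuuhj): 18 nodes
Sum: 47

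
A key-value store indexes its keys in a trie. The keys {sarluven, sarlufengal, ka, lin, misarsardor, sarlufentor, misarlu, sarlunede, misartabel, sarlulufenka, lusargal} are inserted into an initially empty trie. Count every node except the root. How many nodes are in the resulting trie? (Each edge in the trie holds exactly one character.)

58

For each word, the new-node count is its length minus the longest prefix already in the trie:
  "sarluven" → 8 new (s, a, r, l, u, v, e, n)
  "sarlufengal" → prefix "sarlu" already present; 6 new (f, e, n, g, a, l)
  "ka" → 2 new (k, a)
  "lin" → 3 new (l, i, n)
  "misarsardor" → 11 new (m, i, s, a, r, s, a, r, d, o, r)
  "sarlufentor" → prefix "sarlufen" already present; 3 new (t, o, r)
  "misarlu" → prefix "misar" already present; 2 new (l, u)
  "sarlunede" → prefix "sarlu" already present; 4 new (n, e, d, e)
  "misartabel" → prefix "misar" already present; 5 new (t, a, b, e, l)
  "sarlulufenka" → prefix "sarlu" already present; 7 new (l, u, f, e, n, k, a)
  "lusargal" → prefix "l" already present; 7 new (u, s, a, r, g, a, l)
Total nodes = 8 + 6 + 2 + 3 + 11 + 3 + 2 + 4 + 5 + 7 + 7 = 58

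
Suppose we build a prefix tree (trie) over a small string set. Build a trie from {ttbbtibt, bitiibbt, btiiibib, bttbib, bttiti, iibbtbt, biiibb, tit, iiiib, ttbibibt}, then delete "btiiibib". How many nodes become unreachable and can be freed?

6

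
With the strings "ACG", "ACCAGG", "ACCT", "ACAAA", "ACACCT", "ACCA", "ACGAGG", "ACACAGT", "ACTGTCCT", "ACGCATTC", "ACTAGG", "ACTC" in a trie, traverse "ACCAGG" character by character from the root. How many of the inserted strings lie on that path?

Traverse "ACCAGG" character by character; count nodes along the way that are marked as word ends.
Prefixes of the query that are stored words: "ACCA", "ACCAGG"
Count: 2

2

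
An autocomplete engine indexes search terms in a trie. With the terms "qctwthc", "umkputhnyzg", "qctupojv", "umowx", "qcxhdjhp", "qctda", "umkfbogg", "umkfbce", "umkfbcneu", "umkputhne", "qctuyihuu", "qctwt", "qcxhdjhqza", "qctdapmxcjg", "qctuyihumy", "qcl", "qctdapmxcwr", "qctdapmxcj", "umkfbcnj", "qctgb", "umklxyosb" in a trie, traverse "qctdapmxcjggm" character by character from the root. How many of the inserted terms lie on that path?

Check each prefix of "qctdapmxcjggm" against the stored set — each match is an end-marker on the path.
Prefixes of the query that are stored words: "qctda", "qctdapmxcj", "qctdapmxcjg"
Count: 3

3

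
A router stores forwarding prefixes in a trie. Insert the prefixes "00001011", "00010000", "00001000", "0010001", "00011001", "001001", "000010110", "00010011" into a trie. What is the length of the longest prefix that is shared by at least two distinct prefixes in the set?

8

Look for the deepest trie node that still has at least two words in its subtree.
e.g. "00001011" and "000010110" share the prefix "00001011" of length 8; no pair shares a longer one.
Longest shared-prefix length: 8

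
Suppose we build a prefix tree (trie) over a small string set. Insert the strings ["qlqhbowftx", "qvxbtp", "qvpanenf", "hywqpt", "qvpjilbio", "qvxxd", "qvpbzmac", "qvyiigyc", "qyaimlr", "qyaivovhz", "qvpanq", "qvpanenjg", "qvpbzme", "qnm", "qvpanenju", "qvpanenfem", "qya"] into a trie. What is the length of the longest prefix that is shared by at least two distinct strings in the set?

8

Equivalently: take the maximum, over all pairs, of their longest common prefix length.
e.g. "qvpanenf" and "qvpanenfem" share the prefix "qvpanenf" of length 8; no pair shares a longer one.
Longest shared-prefix length: 8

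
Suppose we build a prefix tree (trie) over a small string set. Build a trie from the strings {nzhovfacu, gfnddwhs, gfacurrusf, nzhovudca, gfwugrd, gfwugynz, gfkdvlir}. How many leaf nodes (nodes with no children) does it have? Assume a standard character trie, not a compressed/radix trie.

7

Leaves are exactly the stored words that no other stored word extends.
Those words: "gfacurrusf", "gfkdvlir", "gfnddwhs", "gfwugrd", "gfwugynz", "nzhovfacu", "nzhovudca"
Leaf count: 7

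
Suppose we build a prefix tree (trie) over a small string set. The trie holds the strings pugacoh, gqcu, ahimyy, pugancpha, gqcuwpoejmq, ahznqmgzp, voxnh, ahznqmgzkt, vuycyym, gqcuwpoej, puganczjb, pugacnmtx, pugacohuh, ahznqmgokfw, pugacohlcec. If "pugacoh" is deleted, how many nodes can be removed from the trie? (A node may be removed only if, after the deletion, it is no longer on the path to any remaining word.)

0

A node on "pugacoh"'s path can go only if nothing else ends at it or branches off below it.
Every node on "pugacoh" is still needed (e.g. by "pugacohuh"), so nothing is freed.
Nodes removed: 0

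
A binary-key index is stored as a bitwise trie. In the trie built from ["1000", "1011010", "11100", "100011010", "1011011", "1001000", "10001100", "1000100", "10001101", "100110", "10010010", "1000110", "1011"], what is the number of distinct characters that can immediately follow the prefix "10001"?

2

Follow the path "10001" to its node, then look at its outgoing edges.
Distinct next characters after "10001": 0, 1.
That node has 2 child edges.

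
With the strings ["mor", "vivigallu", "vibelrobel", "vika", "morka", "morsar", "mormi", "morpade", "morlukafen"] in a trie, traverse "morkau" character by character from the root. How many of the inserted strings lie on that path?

Walk "morkau" from the root; an end-of-word marker is hit whenever a stored word is a prefix of "morkau".
Prefixes of the query that are stored words: "mor", "morka"
Count: 2

2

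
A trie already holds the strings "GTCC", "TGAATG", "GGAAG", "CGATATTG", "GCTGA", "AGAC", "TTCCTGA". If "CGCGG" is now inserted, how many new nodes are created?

3

"CG" is already a path in the trie; the remaining "CGG" must be added.
New nodes needed: |"CGCGG"| − 2 = 5 − 2 = 3.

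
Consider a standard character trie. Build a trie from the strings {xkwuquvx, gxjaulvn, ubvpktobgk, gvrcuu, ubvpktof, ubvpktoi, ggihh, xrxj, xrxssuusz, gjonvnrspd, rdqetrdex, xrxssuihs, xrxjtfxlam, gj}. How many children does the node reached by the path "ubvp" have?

1

Follow the path "ubvp" to its node, then look at its outgoing edges.
Distinct next characters after "ubvp": k.
That node has 1 child edge.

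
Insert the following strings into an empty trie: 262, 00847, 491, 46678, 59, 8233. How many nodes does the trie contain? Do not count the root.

Trie structure (* marks end of a word):
(root)
├─ 0
│  └─ 0
│     └─ 8
│        └─ 4
│           └─ 7 *
├─ 2
│  └─ 6
│     └─ 2 *
├─ 4
│  ├─ 6
│  │  └─ 6
│  │     └─ 7
│  │        └─ 8 *
│  └─ 9
│     └─ 1 *
├─ 5
│  └─ 9 *
└─ 8
   └─ 2
      └─ 3
         └─ 3 *
Counting every labelled node above: 21.

21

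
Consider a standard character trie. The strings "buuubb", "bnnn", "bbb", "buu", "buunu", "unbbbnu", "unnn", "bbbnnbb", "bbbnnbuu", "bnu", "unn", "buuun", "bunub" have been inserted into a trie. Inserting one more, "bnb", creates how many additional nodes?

Walking "bnb" from the root, the first 2 characters ("bn") follow existing edges; "b" is the first miss.
Each of the 1 remaining characters creates one node.

1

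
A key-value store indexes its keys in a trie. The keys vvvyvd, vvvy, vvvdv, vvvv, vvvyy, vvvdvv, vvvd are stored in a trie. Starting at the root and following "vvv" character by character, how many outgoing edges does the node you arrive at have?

The children of the "vvv" node are the distinct next characters among strings starting with "vvv".
Characters that immediately follow "vvv" among the stored strings: {d, v, y}.
That node has 3 child edges.

3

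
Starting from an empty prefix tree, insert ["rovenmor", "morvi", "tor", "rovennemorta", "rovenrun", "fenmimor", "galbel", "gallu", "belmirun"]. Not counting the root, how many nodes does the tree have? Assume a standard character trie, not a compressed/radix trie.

Trace insertions, counting only characters that open a new branch:
  "rovenmor" → 8 new (r, o, v, e, n, m, o, r)
  "morvi" → 5 new (m, o, r, v, i)
  "tor" → 3 new (t, o, r)
  "rovennemorta" → prefix "roven" already present; 7 new (n, e, m, o, r, t, a)
  "rovenrun" → prefix "roven" already present; 3 new (r, u, n)
  "fenmimor" → 8 new (f, e, n, m, i, m, o, r)
  "galbel" → 6 new (g, a, l, b, e, l)
  "gallu" → prefix "gal" already present; 2 new (l, u)
  "belmirun" → 8 new (b, e, l, m, i, r, u, n)
Total nodes = 8 + 5 + 3 + 7 + 3 + 8 + 6 + 2 + 8 = 50

50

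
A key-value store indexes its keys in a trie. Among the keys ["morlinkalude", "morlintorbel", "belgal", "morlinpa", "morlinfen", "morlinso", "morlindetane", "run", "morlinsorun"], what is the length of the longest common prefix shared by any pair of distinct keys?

8

Equivalently: take the maximum, over all pairs, of their longest common prefix length.
"morlinso" and "morlinsorun" agree on "morlinso" (8 characters) before diverging; nothing deeper is shared.
Longest shared-prefix length: 8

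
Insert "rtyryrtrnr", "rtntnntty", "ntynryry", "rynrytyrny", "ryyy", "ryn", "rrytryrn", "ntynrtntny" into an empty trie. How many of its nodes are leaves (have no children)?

A leaf is a node with no children — equivalently, the end of a word that is not a proper prefix of any other stored word.
Those words: "ntynrtntny", "ntynryry", "rrytryrn", "rtntnntty", "rtyryrtrnr", "rynrytyrny", "ryyy"
Leaf count: 7

7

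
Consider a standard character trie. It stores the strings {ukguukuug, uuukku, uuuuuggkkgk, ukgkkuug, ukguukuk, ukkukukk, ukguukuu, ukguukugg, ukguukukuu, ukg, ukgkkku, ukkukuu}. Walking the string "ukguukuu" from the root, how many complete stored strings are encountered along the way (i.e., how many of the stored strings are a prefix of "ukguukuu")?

2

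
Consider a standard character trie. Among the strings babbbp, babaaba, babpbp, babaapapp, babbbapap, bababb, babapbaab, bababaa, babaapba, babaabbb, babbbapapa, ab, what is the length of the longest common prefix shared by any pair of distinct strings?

Equivalently: take the maximum, over all pairs, of their longest common prefix length.
e.g. "babbbapap" and "babbbapapa" share the prefix "babbbapap" of length 9; no pair shares a longer one.
Longest shared-prefix length: 9

9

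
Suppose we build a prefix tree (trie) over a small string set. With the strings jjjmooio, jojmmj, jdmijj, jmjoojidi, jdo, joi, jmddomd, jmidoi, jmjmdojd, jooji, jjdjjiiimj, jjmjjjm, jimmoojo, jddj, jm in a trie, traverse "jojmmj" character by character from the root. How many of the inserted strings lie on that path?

1

Traverse "jojmmj" character by character; count nodes along the way that are marked as word ends.
Prefixes of the query that are stored words: "jojmmj"
Count: 1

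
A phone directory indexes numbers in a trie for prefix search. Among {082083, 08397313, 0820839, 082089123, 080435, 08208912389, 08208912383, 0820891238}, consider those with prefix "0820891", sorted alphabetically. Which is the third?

08208912383

Filter for "0820891…" and sort: "082089123", "0820891238", "08208912383", "08208912389"
The 3rd is 08208912383.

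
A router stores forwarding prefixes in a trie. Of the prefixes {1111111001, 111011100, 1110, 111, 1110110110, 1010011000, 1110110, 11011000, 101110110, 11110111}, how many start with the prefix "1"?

10

Walk to "1"; the words in its subtree are exactly those with that prefix.
Matches: "1010011000", "101110110", "11011000", "111", "1110", "1110110", "1110110110", "111011100", "11110111", "1111111001"
Count: 10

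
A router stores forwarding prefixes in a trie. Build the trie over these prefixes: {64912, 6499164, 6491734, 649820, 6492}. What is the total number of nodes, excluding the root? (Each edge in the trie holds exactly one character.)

Insert word by word; a character creates a node only if that edge doesn't already exist:
  "64912" → 5 new (6, 4, 9, 1, 2)
  "6499164" → prefix "649" already present; 4 new (9, 1, 6, 4)
  "6491734" → prefix "6491" already present; 3 new (7, 3, 4)
  "649820" → prefix "649" already present; 3 new (8, 2, 0)
  "6492" → prefix "649" already present; 1 new (2)
Total nodes = 5 + 4 + 3 + 3 + 1 = 16

16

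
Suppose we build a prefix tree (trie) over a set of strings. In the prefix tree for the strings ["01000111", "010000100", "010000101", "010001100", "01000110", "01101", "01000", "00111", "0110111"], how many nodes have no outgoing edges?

A leaf is a node with no children — equivalently, the end of a word that is not a proper prefix of any other stored word.
Those words: "00111", "010000100", "010000101", "010001100", "01000111", "0110111"
Leaf count: 6

6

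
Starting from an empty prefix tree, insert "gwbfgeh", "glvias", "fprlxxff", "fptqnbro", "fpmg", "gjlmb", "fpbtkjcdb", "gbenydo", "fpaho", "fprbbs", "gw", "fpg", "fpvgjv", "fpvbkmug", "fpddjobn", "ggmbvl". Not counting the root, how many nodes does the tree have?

Trace insertions, counting only characters that open a new branch:
  "gwbfgeh" → 7 new (g, w, b, f, g, e, h)
  "glvias" → prefix "g" already present; 5 new (l, v, i, a, s)
  "fprlxxff" → 8 new (f, p, r, l, x, x, f, f)
  "fptqnbro" → prefix "fp" already present; 6 new (t, q, n, b, r, o)
  "fpmg" → prefix "fp" already present; 2 new (m, g)
  "gjlmb" → prefix "g" already present; 4 new (j, l, m, b)
  "fpbtkjcdb" → prefix "fp" already present; 7 new (b, t, k, j, c, d, b)
  "gbenydo" → prefix "g" already present; 6 new (b, e, n, y, d, o)
  "fpaho" → prefix "fp" already present; 3 new (a, h, o)
  "fprbbs" → prefix "fpr" already present; 3 new (b, b, s)
  "gw" → prefix "gw" already present; 0 new (none)
  "fpg" → prefix "fp" already present; 1 new (g)
  "fpvgjv" → prefix "fp" already present; 4 new (v, g, j, v)
  "fpvbkmug" → prefix "fpv" already present; 5 new (b, k, m, u, g)
  "fpddjobn" → prefix "fp" already present; 6 new (d, d, j, o, b, n)
  "ggmbvl" → prefix "g" already present; 5 new (g, m, b, v, l)
Total nodes = 7 + 5 + 8 + 6 + 2 + 4 + 7 + 6 + 3 + 3 + 0 + 1 + 4 + 5 + 6 + 5 = 72

72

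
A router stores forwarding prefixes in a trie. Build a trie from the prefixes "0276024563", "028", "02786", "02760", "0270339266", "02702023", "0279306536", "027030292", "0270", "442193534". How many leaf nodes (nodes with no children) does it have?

8

A leaf is a node with no children — equivalently, the end of a word that is not a proper prefix of any other stored word.
Those words: "02702023", "027030292", "0270339266", "0276024563", "02786", "0279306536", "028", "442193534"
Leaf count: 8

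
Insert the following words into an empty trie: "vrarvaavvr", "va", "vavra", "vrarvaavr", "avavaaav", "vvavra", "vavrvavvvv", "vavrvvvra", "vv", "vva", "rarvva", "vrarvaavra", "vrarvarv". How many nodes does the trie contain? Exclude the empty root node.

Count nodes per top-level branch (shared prefixes stored once):
  'a'-branch (avavaaav): 8 nodes
  'r'-branch (rarvva): 6 nodes
  'v'-branch (va, vavra, vavrvavvvv, vavrvvvra, vrarvaavr, vrarvaavra, vrarvaavvr, vrarvarv, vv, vva, vvavra): 33 nodes
Sum: 47

47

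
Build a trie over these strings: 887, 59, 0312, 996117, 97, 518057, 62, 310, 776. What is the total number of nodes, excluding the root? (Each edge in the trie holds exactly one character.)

29

For each word, the new-node count is its length minus the longest prefix already in the trie:
  "887" → 3 new (8, 8, 7)
  "59" → 2 new (5, 9)
  "0312" → 4 new (0, 3, 1, 2)
  "996117" → 6 new (9, 9, 6, 1, 1, 7)
  "97" → prefix "9" already present; 1 new (7)
  "518057" → prefix "5" already present; 5 new (1, 8, 0, 5, 7)
  "62" → 2 new (6, 2)
  "310" → 3 new (3, 1, 0)
  "776" → 3 new (7, 7, 6)
Total nodes = 3 + 2 + 4 + 6 + 1 + 5 + 2 + 3 + 3 = 29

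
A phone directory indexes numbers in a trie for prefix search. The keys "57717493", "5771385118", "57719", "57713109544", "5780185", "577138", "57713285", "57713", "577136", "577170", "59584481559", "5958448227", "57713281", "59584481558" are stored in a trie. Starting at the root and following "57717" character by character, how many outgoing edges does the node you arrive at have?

Walk "57717" from the root, arriving at one node.
Distinct next characters after "57717": 0, 4.
That node has 2 child edges.

2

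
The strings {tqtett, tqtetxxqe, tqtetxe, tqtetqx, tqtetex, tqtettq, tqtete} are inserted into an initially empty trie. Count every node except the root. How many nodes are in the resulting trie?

16

Trie structure (* marks end of a word):
(root)
└─ t
   └─ q
      └─ t
         └─ e
            └─ t
               ├─ e *
               │  └─ x *
               ├─ q
               │  └─ x *
               ├─ t *
               │  └─ q *
               └─ x
                  ├─ e *
                  └─ x
                     └─ q
                        └─ e *
Counting every labelled node above: 16.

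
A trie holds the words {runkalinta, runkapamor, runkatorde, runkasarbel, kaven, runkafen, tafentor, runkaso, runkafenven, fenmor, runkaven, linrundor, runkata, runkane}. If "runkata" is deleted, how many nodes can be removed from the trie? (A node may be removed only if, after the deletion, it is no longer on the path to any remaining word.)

1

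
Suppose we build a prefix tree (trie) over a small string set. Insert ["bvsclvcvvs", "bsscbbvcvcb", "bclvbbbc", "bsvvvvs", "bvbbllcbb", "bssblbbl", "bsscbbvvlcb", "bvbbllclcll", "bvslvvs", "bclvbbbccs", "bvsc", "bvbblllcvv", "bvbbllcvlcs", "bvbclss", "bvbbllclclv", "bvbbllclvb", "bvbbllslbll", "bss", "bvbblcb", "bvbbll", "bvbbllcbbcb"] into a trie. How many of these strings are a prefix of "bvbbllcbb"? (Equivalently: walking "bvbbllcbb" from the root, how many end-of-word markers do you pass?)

2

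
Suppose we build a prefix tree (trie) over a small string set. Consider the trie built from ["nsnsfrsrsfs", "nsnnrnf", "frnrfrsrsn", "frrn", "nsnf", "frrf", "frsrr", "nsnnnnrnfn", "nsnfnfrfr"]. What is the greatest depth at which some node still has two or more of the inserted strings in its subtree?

4

The deepest shared node is where two words last agree before diverging.
e.g. "nsnf" and "nsnfnfrfr" share the prefix "nsnf" of length 4; no pair shares a longer one.
Longest shared-prefix length: 4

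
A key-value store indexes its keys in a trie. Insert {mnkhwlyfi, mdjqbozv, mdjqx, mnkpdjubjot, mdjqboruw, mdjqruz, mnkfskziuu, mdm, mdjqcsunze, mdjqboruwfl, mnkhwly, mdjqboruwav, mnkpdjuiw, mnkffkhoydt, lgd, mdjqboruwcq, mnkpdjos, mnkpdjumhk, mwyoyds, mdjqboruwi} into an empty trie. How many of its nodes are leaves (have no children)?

A leaf is a node with no children — equivalently, the end of a word that is not a proper prefix of any other stored word.
Those words: "lgd", "mdjqboruwav", "mdjqboruwcq", "mdjqboruwfl", "mdjqboruwi", "mdjqbozv", "mdjqcsunze", "mdjqruz", "mdjqx", "mdm", "mnkffkhoydt", "mnkfskziuu", "mnkhwlyfi", "mnkpdjos", "mnkpdjubjot", "mnkpdjuiw", "mnkpdjumhk", "mwyoyds"
Leaf count: 18

18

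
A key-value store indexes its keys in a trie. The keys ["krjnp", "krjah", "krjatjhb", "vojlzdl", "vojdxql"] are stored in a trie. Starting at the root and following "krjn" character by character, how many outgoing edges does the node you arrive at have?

The children of the "krjn" node are the distinct next characters among strings starting with "krjn".
Characters that immediately follow "krjn" among the stored strings: {p}.
That node has 1 child edge.

1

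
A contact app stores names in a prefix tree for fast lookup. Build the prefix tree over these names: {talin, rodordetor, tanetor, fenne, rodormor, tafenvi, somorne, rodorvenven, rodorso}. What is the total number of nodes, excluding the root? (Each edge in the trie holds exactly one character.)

48

Count nodes per top-level branch (shared prefixes stored once):
  'f'-branch (fenne): 5 nodes
  'r'-branch (rodordetor, rodormor, rodorso, rodorvenven): 21 nodes
  's'-branch (somorne): 7 nodes
  't'-branch (tafenvi, talin, tanetor): 15 nodes
Sum: 48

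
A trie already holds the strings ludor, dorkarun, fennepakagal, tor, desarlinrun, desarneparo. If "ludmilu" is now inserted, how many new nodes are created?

"lud" is already a path in the trie; the remaining "milu" must be added.
So 7 − 3 = 4 new nodes.

4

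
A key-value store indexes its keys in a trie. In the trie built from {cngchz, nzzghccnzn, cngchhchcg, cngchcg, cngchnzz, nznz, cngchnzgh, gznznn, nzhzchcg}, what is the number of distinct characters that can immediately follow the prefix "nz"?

Walk "nz" from the root, arriving at one node.
Characters that immediately follow "nz" among the stored strings: {h, n, z}.
That node has 3 child edges.

3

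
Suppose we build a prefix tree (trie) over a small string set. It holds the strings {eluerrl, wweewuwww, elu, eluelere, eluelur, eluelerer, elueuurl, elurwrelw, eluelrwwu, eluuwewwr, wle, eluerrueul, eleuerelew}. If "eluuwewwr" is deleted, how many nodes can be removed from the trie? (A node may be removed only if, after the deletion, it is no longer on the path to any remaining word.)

After clearing the end-marker at "eluuwewwr", prune upward until reaching a node still needed by another word.
The suffix "uwewwr" (6 nodes) is used only by "eluuwewwr"; the node for "elu" still has the child "e", so pruning stops there.
Nodes removed: 6

6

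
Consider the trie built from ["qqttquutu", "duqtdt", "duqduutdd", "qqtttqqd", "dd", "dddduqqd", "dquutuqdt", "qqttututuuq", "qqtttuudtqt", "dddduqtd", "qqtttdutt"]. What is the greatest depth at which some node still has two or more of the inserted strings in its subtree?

Equivalently: take the maximum, over all pairs, of their longest common prefix length.
e.g. "dddduqqd" and "dddduqtd" share the prefix "dddduq" of length 6; no pair shares a longer one.
Longest shared-prefix length: 6

6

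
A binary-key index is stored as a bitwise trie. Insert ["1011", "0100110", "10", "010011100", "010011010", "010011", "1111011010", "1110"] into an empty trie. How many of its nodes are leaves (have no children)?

A leaf is a node with no children — equivalently, the end of a word that is not a proper prefix of any other stored word.
Those words: "010011010", "010011100", "1011", "1110", "1111011010"
Leaf count: 5

5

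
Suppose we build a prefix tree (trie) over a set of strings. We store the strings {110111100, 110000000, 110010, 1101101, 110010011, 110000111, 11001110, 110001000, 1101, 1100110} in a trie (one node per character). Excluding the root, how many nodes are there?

Count nodes per top-level branch (shared prefixes stored once):
  '1'-branch (110000000, 110000111, 110001000, 110010, 110010011, 1100110, 11001110, 1101, 1101101, 110111100): 33 nodes
Sum: 33

33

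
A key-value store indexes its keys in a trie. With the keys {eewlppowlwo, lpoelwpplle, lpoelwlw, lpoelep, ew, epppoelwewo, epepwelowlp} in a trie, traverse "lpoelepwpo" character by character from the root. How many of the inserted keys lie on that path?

1

Check each prefix of "lpoelepwpo" against the stored set — each match is an end-marker on the path.
Prefixes of the query that are stored words: "lpoelep"
Count: 1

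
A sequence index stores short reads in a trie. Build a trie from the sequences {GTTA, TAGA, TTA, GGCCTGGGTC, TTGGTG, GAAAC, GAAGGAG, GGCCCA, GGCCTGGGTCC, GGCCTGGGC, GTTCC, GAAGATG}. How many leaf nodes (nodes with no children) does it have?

11

A leaf is a node with no children — equivalently, the end of a word that is not a proper prefix of any other stored word.
Those words: "GAAAC", "GAAGATG", "GAAGGAG", "GGCCCA", "GGCCTGGGC", "GGCCTGGGTCC", "GTTA", "GTTCC", "TAGA", "TTA", "TTGGTG"
Leaf count: 11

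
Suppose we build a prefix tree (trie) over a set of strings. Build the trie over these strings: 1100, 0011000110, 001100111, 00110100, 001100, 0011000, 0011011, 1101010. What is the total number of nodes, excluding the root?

Trie structure (* marks end of a word):
(root)
├─ 0
│  └─ 0
│     └─ 1
│        └─ 1
│           └─ 0
│              ├─ 0 *
│              │  ├─ 0 *
│              │  │  └─ 1
│              │  │     └─ 1
│              │  │        └─ 0 *
│              │  └─ 1
│              │     └─ 1
│              │        └─ 1 *
│              └─ 1
│                 ├─ 0
│                 │  └─ 0 *
│                 └─ 1 *
└─ 1
   └─ 1
      └─ 0
         ├─ 0 *
         └─ 1
            └─ 0
               └─ 1
                  └─ 0 *
Counting every labelled node above: 25.

25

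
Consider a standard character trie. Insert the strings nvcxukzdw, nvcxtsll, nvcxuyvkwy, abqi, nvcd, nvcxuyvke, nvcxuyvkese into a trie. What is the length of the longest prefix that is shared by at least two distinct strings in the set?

The deepest shared node is where two words last agree before diverging.
e.g. "nvcxuyvke" and "nvcxuyvkese" share the prefix "nvcxuyvke" of length 9; no pair shares a longer one.
Longest shared-prefix length: 9

9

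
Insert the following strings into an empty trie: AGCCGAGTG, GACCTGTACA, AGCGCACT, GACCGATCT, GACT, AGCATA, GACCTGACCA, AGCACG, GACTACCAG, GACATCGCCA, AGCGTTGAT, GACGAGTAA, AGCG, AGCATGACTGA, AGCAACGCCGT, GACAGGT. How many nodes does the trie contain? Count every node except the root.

For each word, the new-node count is its length minus the longest prefix already in the trie:
  "AGCCGAGTG" → 9 new (A, G, C, C, G, A, G, T, G)
  "GACCTGTACA" → 10 new (G, A, C, C, T, G, T, A, C, A)
  "AGCGCACT" → prefix "AGC" already present; 5 new (G, C, A, C, T)
  "GACCGATCT" → prefix "GACC" already present; 5 new (G, A, T, C, T)
  "GACT" → prefix "GAC" already present; 1 new (T)
  "AGCATA" → prefix "AGC" already present; 3 new (A, T, A)
  "GACCTGACCA" → prefix "GACCTG" already present; 4 new (A, C, C, A)
  "AGCACG" → prefix "AGCA" already present; 2 new (C, G)
  "GACTACCAG" → prefix "GACT" already present; 5 new (A, C, C, A, G)
  "GACATCGCCA" → prefix "GAC" already present; 7 new (A, T, C, G, C, C, A)
  "AGCGTTGAT" → prefix "AGCG" already present; 5 new (T, T, G, A, T)
  "GACGAGTAA" → prefix "GAC" already present; 6 new (G, A, G, T, A, A)
  "AGCG" → prefix "AGCG" already present; 0 new (none)
  "AGCATGACTGA" → prefix "AGCAT" already present; 6 new (G, A, C, T, G, A)
  "AGCAACGCCGT" → prefix "AGCA" already present; 7 new (A, C, G, C, C, G, T)
  "GACAGGT" → prefix "GACA" already present; 3 new (G, G, T)
Total nodes = 9 + 10 + 5 + 5 + 1 + 3 + 4 + 2 + 5 + 7 + 5 + 6 + 0 + 6 + 7 + 3 = 78

78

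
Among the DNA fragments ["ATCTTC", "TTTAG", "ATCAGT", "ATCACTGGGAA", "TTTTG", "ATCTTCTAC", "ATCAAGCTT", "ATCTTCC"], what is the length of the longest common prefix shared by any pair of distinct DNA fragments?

6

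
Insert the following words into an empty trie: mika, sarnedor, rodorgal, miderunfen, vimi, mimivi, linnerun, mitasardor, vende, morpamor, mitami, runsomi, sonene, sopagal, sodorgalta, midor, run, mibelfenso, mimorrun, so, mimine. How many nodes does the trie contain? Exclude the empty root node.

106

For each word, the new-node count is its length minus the longest prefix already in the trie:
  "mika" → 4 new (m, i, k, a)
  "sarnedor" → 8 new (s, a, r, n, e, d, o, r)
  "rodorgal" → 8 new (r, o, d, o, r, g, a, l)
  "miderunfen" → prefix "mi" already present; 8 new (d, e, r, u, n, f, e, n)
  "vimi" → 4 new (v, i, m, i)
  "mimivi" → prefix "mi" already present; 4 new (m, i, v, i)
  "linnerun" → 8 new (l, i, n, n, e, r, u, n)
  "mitasardor" → prefix "mi" already present; 8 new (t, a, s, a, r, d, o, r)
  "vende" → prefix "v" already present; 4 new (e, n, d, e)
  "morpamor" → prefix "m" already present; 7 new (o, r, p, a, m, o, r)
  "mitami" → prefix "mita" already present; 2 new (m, i)
  "runsomi" → prefix "r" already present; 6 new (u, n, s, o, m, i)
  "sonene" → prefix "s" already present; 5 new (o, n, e, n, e)
  "sopagal" → prefix "so" already present; 5 new (p, a, g, a, l)
  "sodorgalta" → prefix "so" already present; 8 new (d, o, r, g, a, l, t, a)
  "midor" → prefix "mid" already present; 2 new (o, r)
  "run" → prefix "run" already present; 0 new (none)
  "mibelfenso" → prefix "mi" already present; 8 new (b, e, l, f, e, n, s, o)
  "mimorrun" → prefix "mim" already present; 5 new (o, r, r, u, n)
  "so" → prefix "so" already present; 0 new (none)
  "mimine" → prefix "mimi" already present; 2 new (n, e)
Total nodes = 4 + 8 + 8 + 8 + 4 + 4 + 8 + 8 + 4 + 7 + 2 + 6 + 5 + 5 + 8 + 2 + 0 + 8 + 5 + 0 + 2 = 106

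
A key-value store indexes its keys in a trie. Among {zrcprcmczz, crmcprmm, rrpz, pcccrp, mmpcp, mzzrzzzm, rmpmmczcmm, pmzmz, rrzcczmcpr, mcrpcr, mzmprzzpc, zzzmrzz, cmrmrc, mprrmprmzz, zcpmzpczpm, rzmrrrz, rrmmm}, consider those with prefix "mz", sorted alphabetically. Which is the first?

DFS of the "mz" subtree visits, in order: "mzmprzzpc", "mzzrzzzm"
Position 1: mzmprzzpc

mzmprzzpc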